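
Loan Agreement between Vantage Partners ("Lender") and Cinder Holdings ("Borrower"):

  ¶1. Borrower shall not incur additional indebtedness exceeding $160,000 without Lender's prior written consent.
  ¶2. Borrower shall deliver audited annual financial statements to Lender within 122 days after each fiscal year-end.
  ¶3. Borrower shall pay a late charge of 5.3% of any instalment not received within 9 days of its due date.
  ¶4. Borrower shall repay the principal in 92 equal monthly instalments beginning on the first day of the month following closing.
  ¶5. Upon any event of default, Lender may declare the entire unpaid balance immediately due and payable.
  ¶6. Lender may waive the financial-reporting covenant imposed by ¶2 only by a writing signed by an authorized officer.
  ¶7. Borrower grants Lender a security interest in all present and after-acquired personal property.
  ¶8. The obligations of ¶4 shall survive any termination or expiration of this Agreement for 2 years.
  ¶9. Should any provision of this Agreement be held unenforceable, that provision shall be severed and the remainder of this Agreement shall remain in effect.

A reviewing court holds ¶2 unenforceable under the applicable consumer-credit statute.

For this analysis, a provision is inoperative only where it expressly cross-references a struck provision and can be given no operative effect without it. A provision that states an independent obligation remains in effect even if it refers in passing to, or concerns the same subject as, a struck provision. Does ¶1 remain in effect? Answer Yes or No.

¶2 is struck. ¶6 operates only by reference to ¶2, so it falls with ¶2. Under the severability clause in ¶9, the remaining provisions continue in force. ¶1, ¶3, ¶4, ¶5, ¶7, ¶8, and ¶9 remain in effect. ¶1 is among the surviving provisions, so the answer is yes.

Yes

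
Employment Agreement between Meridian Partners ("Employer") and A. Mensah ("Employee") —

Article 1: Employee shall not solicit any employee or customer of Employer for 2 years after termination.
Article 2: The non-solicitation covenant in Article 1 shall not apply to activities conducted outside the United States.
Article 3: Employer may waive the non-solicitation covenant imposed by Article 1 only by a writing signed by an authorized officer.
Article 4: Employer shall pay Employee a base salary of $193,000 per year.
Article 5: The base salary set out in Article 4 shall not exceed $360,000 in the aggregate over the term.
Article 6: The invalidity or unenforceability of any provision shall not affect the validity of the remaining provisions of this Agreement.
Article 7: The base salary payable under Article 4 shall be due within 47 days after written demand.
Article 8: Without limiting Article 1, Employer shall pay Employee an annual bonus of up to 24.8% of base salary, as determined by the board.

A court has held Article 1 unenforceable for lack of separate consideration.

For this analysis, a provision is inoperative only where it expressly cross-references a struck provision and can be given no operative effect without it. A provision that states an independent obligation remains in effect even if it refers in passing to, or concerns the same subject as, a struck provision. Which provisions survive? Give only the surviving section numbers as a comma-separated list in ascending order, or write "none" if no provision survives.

Article 1 is struck. Article 2 operates only by reference to Article 1, so it falls with Article 1. Article 3 operates only by reference to Article 1, so it falls with Article 1. Although Article 8 refers to Article 1, its operative terms do not depend on Article 1, so it remains in effect. Article 6 is a severability clause and preserves every provision that can still be given independent effect. The provisions still in force are Article 4, Article 5, Article 6, Article 7, and Article 8.

4, 5, 6, 7, 8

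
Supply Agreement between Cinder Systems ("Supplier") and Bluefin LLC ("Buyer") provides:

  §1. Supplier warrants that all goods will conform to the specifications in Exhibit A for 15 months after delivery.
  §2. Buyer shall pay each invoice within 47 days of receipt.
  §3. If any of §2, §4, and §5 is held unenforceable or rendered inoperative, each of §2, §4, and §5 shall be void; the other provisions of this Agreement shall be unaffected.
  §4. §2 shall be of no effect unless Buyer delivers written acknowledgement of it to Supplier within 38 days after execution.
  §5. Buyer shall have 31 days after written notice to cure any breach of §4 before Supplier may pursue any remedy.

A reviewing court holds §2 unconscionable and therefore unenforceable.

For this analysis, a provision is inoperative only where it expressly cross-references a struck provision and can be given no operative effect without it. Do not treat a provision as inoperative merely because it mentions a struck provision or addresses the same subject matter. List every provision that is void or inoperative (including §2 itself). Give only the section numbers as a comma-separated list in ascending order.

§2 is struck. §4 merely fixes the acknowledgement condition for §2; with §2 gone it has nothing to operate on and falls away. §5 operates only by reference to §4, so it falls with §4. §3 declares §2, §4, and §5 mutually dependent; since one of them has fallen, all of them are of no effect. The remainder continues in force under §3. §1 and §3 remain in effect.

2, 4, 5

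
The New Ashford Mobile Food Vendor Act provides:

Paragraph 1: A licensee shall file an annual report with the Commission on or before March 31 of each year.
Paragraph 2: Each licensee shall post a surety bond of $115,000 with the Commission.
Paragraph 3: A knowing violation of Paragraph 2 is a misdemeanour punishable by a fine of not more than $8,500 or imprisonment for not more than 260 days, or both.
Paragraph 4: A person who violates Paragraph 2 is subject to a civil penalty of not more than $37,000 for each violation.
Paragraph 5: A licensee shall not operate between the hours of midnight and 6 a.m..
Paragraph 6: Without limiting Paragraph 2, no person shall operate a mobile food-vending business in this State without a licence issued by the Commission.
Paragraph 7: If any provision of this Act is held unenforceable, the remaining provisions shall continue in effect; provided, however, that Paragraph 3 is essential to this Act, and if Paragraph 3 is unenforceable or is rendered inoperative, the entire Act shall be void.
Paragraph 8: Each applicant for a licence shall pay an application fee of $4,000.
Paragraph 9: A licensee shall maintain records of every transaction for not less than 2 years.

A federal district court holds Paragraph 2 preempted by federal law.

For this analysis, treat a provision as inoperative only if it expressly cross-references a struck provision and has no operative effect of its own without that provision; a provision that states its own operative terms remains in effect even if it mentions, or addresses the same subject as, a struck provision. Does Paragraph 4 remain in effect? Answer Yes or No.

No

Paragraph 2 is struck. Paragraph 3 has no operative effect of its own apart from Paragraph 2 and is therefore inoperative. The only function of Paragraph 4 is the civil penalty for violating Paragraph 2, so it cannot stand once Paragraph 2 is removed. Paragraph 7 makes Paragraph 3 an essential term, and Paragraph 3 has been rendered inoperative by the cascade; under Paragraph 7, the entire Act is therefore void. No provision of the Act survives. Paragraph 4 is among the inoperative provisions, so the answer is no.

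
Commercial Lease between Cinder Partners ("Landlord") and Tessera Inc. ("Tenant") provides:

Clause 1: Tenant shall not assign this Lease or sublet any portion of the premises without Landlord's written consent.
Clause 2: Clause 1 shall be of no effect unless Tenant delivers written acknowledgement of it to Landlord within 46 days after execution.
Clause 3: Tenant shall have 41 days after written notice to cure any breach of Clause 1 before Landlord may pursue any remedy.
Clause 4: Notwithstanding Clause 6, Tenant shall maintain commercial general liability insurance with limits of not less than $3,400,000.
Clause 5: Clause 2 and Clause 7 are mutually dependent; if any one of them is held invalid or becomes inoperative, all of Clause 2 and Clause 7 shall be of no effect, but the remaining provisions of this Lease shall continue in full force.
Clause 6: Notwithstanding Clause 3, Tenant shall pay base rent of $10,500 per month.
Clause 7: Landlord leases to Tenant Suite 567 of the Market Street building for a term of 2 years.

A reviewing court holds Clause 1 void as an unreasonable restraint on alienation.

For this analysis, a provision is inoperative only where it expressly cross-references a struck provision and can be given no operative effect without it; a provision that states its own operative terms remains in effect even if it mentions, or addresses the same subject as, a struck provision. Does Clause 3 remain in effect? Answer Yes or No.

Clause 1 is struck. Clause 2 has no operative effect of its own apart from Clause 1 and is therefore inoperative. Clause 3 has no operative effect of its own apart from Clause 1 and is therefore inoperative. Clause 6 mentions Clause 3 but its own obligation stands independently of Clause 3, so Clause 6 is not affected. Clause 5 declares Clause 2 and Clause 7 mutually dependent; since one of them has fallen, all of them are of no effect. That brings down Clause 7 as well. The remainder continues in force under Clause 5. Clause 4, Clause 5, and Clause 6 remain in effect. Clause 3 is among the inoperative provisions, so the answer is no.

No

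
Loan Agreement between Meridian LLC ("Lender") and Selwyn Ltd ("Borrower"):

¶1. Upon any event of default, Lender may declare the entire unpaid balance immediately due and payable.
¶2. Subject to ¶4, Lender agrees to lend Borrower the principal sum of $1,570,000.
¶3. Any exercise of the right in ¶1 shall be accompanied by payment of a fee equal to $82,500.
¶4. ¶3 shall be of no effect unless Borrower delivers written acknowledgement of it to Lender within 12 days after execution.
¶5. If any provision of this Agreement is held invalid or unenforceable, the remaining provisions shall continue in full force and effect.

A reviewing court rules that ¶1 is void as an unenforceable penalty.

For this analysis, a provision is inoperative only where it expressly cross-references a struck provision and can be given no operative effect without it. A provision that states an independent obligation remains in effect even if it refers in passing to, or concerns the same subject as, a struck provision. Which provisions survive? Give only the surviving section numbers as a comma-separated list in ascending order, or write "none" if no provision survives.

2, 5

¶1 is struck. ¶3 has no operative effect of its own apart from ¶1 and is therefore inoperative. ¶4 merely fixes the acknowledgement condition for ¶3; with ¶3 gone it has nothing to operate on and falls away. Although ¶2 refers to ¶4, its operative terms do not depend on ¶4, so it remains in effect. ¶5 is a severability clause and preserves every provision that can still be given independent effect. That leaves ¶2 and ¶5 in effect.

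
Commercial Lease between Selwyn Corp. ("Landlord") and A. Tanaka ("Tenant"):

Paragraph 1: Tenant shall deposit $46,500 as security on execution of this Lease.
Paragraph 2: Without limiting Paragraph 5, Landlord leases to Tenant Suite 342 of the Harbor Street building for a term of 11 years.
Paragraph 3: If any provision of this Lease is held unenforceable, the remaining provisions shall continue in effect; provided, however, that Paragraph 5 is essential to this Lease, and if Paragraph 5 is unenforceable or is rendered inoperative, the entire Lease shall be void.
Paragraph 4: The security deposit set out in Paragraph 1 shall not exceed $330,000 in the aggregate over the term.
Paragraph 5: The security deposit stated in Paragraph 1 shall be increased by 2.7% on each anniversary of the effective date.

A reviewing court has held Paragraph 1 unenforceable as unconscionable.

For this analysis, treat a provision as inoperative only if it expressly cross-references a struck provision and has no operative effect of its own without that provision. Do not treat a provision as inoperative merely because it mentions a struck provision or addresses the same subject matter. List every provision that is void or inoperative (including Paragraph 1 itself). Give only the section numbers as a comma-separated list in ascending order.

1, 2, 3, 4, 5

Paragraph 1 is struck. The whole of Paragraph 4 is the aggregate cap on the security deposit, defined by reference to Paragraph 1, so Paragraph 4 cannot stand once Paragraph 1 is removed. The whole of Paragraph 5 is the escalation of the security deposit, defined by reference to Paragraph 1, so Paragraph 5 cannot stand once Paragraph 1 is removed. Paragraph 3 makes Paragraph 5 an essential term, and Paragraph 5 has been rendered inoperative by the cascade; under Paragraph 3, the entire Lease is therefore void. No provision of the Lease survives.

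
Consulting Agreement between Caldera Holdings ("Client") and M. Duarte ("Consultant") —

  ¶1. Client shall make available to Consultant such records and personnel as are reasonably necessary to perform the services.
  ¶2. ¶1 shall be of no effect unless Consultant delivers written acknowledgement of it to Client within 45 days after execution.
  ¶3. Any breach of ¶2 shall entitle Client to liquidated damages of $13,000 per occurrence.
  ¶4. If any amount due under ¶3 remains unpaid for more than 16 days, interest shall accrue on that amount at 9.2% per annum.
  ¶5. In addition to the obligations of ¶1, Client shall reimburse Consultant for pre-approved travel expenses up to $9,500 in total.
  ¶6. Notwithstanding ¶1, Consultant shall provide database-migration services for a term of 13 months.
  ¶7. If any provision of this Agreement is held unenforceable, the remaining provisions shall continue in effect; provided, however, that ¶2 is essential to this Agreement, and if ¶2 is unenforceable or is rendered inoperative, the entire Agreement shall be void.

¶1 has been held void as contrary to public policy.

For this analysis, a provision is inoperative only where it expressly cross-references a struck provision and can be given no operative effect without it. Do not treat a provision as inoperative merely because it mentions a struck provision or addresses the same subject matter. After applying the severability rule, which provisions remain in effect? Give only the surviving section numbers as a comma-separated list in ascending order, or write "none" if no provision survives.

none

¶1 is struck. ¶2 merely fixes the acknowledgement condition for ¶1; with ¶1 gone it has nothing to operate on and falls away. ¶3 has no operative effect of its own apart from ¶2 and is therefore inoperative. The whole of ¶4 is the default interest on the liquidated-damages amount, defined by reference to ¶3, so ¶4 cannot stand once ¶3 is removed. ¶7 makes ¶2 an essential term, and ¶2 has been rendered inoperative by the cascade; under ¶7, the entire Agreement is therefore void. No provision of the Agreement survives.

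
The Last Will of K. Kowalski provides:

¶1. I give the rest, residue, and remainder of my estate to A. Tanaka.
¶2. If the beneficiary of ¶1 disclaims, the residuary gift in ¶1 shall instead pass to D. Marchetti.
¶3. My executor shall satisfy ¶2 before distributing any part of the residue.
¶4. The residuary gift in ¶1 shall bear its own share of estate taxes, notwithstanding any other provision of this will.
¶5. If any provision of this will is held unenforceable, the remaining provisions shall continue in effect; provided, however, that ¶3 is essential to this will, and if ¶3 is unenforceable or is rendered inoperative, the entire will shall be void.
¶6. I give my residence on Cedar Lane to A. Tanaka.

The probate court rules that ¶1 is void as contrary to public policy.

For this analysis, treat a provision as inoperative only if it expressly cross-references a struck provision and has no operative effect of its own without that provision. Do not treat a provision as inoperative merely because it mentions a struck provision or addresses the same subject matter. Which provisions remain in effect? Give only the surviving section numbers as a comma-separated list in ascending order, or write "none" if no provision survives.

none

¶1 is struck. ¶2 has no operative effect of its own apart from ¶1 and is therefore inoperative. The only function of ¶4 is the tax charge on ¶1, so it cannot stand once ¶1 is removed. ¶3 operates only by reference to ¶2, so it falls with ¶2. ¶5 makes ¶3 an essential term, and ¶3 has been rendered inoperative by the cascade; under ¶5, the entire will is therefore void. No provision of the will survives.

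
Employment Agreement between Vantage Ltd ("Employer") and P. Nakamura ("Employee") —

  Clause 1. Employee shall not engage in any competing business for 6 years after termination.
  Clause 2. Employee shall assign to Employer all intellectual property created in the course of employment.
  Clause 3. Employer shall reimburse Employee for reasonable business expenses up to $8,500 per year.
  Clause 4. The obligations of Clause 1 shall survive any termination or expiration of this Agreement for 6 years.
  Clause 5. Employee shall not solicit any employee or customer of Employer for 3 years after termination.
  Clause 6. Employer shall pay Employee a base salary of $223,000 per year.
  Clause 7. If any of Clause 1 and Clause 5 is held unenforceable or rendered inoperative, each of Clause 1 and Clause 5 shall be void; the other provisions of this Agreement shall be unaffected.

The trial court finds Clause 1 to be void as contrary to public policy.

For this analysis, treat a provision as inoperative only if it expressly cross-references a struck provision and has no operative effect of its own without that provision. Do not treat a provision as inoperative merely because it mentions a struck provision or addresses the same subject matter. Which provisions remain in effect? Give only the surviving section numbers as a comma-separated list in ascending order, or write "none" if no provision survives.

Clause 1 is struck. Clause 4 has no operative effect of its own apart from Clause 1 and is therefore inoperative. Clause 7 declares Clause 1 and Clause 5 mutually dependent; since one of them has fallen, all of them are of no effect. That brings down Clause 5 as well. The remainder continues in force under Clause 7. That leaves Clause 2, Clause 3, Clause 6, and Clause 7 in effect.

2, 3, 6, 7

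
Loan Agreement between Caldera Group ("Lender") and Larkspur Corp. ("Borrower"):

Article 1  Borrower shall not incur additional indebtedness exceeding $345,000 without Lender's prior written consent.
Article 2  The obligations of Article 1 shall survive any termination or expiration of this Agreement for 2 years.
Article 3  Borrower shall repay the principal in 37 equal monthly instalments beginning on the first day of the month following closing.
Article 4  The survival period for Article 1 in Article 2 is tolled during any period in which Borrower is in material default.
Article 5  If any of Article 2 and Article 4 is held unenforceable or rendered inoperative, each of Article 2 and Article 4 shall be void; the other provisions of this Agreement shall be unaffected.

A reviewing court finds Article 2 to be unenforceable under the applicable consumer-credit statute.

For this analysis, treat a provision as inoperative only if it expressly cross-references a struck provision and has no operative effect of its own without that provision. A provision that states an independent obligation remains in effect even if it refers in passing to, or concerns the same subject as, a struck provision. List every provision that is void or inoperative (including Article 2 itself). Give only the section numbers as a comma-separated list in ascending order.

2, 4

Article 2 is struck. Article 4 does nothing except set the tolling of the survival period for Article 1 by reference to Article 2; with Article 2 gone it has no independent effect and is inoperative. Article 5 declares Article 2 and Article 4 mutually dependent; since one of them has fallen, all of them are of no effect. The remainder continues in force under Article 5. That leaves Article 1, Article 3, and Article 5 in effect.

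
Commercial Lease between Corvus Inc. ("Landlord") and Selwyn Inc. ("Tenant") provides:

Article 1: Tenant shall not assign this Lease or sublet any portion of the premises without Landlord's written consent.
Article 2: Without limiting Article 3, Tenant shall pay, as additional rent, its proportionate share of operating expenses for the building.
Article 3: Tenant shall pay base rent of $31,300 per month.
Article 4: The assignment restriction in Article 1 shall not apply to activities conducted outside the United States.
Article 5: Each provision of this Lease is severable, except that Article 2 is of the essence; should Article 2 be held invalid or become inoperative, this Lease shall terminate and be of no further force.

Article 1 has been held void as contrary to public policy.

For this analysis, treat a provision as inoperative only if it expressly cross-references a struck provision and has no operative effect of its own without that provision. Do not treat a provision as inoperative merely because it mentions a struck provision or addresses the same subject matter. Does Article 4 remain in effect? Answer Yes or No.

No

Article 1 is struck. Article 4 does nothing except set the carve-out from the assignment restriction by reference to Article 1; with Article 1 gone it has no independent effect and is inoperative. Article 5 makes Article 2 an essential term, but Article 2 is unaffected, so the severability proviso in Article 5 preserves the remaining provisions. Article 2, Article 3, and Article 5 remain in effect. Article 4 is among the inoperative provisions, so the answer is no.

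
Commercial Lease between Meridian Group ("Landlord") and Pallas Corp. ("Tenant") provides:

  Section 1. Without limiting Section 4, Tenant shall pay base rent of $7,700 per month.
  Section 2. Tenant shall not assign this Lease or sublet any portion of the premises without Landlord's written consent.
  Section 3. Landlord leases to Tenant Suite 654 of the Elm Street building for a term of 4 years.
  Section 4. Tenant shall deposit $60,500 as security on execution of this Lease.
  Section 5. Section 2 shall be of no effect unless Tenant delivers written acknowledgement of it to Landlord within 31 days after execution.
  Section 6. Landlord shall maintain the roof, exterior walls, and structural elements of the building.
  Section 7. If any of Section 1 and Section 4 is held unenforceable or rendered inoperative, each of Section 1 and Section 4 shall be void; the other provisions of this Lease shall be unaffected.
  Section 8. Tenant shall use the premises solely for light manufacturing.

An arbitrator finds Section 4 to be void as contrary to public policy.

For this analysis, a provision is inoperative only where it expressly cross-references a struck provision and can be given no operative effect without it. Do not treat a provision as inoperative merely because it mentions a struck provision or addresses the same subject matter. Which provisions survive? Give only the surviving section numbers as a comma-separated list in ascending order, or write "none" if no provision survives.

Section 4 is struck. Nothing else in the Lease is defined by reference to Section 4. Section 7 declares Section 1 and Section 4 mutually dependent; since one of them has fallen, all of them are of no effect. That brings down Section 1 as well. The remainder continues in force under Section 7. Section 2, Section 3, Section 5, Section 6, Section 7, and Section 8 remain in effect.

2, 3, 5, 6, 7, 8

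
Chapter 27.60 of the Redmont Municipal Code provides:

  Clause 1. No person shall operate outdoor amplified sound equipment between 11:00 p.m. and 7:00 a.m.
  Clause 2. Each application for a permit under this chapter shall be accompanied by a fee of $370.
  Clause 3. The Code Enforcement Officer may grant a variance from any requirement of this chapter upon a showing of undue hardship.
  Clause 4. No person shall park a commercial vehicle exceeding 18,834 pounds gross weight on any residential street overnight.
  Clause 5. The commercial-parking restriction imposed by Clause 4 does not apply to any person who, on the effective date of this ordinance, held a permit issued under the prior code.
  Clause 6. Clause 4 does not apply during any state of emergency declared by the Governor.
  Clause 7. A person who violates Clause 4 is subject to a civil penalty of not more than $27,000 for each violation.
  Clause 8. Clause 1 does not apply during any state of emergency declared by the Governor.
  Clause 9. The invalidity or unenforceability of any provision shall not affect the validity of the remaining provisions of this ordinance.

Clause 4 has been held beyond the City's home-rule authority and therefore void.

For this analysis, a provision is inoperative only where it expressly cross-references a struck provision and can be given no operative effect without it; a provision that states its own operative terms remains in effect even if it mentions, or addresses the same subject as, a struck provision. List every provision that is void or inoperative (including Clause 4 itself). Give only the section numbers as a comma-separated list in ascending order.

Clause 4 is struck. The only function of Clause 5 is the grandfather exemption from Clause 4, so it cannot stand once Clause 4 is removed. The only function of Clause 6 is the emergency suspension of Clause 4, so it cannot stand once Clause 4 is removed. The only function of Clause 7 is the civil penalty for violating Clause 4, so it cannot stand once Clause 4 is removed. Clause 9 is a severability clause and preserves every provision that can still be given independent effect. The provisions still in force are Clause 1, Clause 2, Clause 3, Clause 8, and Clause 9.

4, 5, 6, 7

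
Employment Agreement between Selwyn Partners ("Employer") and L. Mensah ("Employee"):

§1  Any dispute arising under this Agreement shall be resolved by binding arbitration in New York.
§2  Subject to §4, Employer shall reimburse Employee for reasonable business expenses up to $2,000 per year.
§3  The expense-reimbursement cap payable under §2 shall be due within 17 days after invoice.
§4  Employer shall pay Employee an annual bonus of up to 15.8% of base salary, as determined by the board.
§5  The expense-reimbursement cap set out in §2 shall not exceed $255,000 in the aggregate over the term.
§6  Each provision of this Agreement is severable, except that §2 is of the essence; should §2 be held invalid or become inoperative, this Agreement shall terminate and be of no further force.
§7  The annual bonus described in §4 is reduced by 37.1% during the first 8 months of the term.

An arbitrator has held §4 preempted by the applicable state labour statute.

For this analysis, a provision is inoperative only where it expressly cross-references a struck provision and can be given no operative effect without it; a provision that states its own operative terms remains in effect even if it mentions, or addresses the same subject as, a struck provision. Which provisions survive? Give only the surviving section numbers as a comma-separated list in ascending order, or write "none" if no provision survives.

1, 2, 3, 5, 6

§4 is struck. §7 operates only by reference to §4, so it falls with §4. Although §2 refers to §4, its operative terms do not depend on §4, so it remains in effect. §6 makes §2 an essential term, but §2 is unaffected, so the severability proviso in §6 preserves the remaining provisions. The provisions still in force are §1, §2, §3, §5, and §6.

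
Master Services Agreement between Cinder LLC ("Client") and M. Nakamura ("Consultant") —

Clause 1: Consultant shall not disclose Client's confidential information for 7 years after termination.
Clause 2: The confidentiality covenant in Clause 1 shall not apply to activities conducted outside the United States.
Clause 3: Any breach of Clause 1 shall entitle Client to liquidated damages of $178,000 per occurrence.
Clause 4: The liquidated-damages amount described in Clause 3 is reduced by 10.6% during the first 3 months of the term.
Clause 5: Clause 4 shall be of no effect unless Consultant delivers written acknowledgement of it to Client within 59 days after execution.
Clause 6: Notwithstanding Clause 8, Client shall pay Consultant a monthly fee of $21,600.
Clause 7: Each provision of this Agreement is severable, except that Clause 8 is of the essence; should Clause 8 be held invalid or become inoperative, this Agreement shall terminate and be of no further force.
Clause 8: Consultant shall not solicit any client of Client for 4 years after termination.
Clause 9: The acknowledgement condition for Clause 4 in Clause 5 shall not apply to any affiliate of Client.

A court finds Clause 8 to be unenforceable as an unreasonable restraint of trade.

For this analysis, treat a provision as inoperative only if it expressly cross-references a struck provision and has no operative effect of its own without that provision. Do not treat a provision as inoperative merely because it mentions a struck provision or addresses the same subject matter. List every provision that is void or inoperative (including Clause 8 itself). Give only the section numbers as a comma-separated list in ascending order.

Clause 8 is struck. Nothing else in the Agreement is defined by reference to Clause 8. Clause 7 makes Clause 8 an essential term, and Clause 8 is the provision held invalid; under Clause 7, the entire Agreement is therefore void. No provision of the Agreement survives.

1, 2, 3, 4, 5, 6, 7, 8, 9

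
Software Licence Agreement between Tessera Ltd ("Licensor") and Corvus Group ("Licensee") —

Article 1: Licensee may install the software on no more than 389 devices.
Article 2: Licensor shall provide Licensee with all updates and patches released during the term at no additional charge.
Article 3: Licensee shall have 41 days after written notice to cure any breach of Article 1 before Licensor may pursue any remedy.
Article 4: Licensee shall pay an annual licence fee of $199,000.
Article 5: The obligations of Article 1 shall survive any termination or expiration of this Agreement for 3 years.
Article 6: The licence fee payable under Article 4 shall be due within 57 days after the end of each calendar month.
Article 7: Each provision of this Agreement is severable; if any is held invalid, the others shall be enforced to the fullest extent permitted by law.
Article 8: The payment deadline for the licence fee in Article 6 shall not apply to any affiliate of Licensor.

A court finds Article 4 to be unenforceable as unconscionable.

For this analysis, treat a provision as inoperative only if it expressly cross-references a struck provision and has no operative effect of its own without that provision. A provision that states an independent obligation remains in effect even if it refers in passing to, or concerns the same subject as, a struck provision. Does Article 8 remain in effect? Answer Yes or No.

No

Article 4 is struck. Article 6 operates only by reference to Article 4, so it falls with Article 4. Article 8 does nothing except set the carve-out from the payment deadline for the licence fee by reference to Article 6; with Article 6 gone it has no independent effect and is inoperative. Article 7 is a severability clause and preserves every provision that can still be given independent effect. Article 1, Article 2, Article 3, Article 5, and Article 7 remain in effect. Article 8 is among the inoperative provisions, so the answer is no.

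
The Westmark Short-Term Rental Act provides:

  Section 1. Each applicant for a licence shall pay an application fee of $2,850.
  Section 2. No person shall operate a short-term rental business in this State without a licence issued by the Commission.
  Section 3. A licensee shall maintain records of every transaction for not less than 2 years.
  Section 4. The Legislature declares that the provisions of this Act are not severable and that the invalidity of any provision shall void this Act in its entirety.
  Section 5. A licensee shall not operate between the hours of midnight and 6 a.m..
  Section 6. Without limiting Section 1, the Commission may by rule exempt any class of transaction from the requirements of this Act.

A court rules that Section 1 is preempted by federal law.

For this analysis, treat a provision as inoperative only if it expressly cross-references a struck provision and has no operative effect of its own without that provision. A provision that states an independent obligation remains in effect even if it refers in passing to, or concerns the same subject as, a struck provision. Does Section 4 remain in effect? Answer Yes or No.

No

Section 1 is struck. Nothing else in the Act is defined by reference to Section 1. Section 4 provides that the Act is not severable, so the invalidity of any one provision voids the entire Act. No provision of the Act survives. Section 4 is among the inoperative provisions, so the answer is no.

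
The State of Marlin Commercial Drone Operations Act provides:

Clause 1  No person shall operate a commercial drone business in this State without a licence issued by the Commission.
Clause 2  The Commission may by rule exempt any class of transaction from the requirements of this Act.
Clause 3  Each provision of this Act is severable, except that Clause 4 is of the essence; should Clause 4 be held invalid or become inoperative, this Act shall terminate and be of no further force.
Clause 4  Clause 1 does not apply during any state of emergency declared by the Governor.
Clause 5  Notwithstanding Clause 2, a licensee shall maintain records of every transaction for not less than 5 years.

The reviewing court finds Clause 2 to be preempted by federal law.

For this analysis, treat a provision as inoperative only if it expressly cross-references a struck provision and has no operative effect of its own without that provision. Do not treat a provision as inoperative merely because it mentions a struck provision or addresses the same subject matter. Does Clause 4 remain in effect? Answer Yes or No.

Yes

Clause 2 is struck. Clause 5 mentions Clause 2 but its own obligation stands independently of Clause 2, so Clause 5 is not affected. Nothing else in the Act is defined by reference to Clause 2. Clause 3 makes Clause 4 an essential term, but Clause 4 is unaffected, so the severability proviso in Clause 3 preserves the remaining provisions. Clause 1, Clause 3, Clause 4, and Clause 5 remain in effect. Clause 4 is among the surviving provisions, so the answer is yes.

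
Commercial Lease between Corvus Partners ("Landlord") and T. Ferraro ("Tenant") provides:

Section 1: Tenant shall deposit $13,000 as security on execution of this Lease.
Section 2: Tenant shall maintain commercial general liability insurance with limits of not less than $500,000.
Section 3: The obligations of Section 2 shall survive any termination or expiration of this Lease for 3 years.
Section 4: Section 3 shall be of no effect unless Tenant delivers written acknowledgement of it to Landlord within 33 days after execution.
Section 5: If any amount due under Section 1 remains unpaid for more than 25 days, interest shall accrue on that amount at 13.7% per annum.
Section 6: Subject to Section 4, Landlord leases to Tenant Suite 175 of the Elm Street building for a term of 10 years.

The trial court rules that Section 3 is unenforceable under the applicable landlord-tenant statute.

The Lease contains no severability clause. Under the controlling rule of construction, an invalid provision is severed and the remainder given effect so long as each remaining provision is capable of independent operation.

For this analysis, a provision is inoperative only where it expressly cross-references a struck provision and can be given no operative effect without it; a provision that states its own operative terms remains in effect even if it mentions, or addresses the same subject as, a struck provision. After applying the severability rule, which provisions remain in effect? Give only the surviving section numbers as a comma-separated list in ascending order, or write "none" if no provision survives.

1, 2, 5, 6

Section 3 is struck. Section 4 has no operative effect of its own apart from Section 3 and is therefore inoperative. Although Section 6 refers to Section 4, its operative terms do not depend on Section 4, so it remains in effect. Under the stated default rule, only provisions that cannot operate independently fall away; the rest are enforced. Section 1, Section 2, Section 5, and Section 6 remain in effect.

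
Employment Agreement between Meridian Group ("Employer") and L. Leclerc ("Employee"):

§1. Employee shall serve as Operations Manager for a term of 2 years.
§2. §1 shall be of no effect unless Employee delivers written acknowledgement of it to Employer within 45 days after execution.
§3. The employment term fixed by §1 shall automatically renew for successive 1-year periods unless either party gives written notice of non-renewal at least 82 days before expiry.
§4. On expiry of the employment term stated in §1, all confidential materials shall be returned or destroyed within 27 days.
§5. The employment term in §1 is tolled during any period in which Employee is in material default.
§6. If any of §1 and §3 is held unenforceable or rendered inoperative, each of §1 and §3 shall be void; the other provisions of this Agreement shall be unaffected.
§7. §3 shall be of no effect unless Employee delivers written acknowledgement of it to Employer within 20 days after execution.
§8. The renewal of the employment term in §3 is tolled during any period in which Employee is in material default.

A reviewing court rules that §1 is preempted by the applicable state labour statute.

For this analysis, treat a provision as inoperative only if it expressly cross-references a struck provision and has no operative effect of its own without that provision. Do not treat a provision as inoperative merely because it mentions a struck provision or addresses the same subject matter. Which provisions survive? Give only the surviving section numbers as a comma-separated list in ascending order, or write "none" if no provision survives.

6

§1 is struck. §2 merely fixes the acknowledgement condition for §1; with §1 gone it has nothing to operate on and falls away. The whole of §3 is the renewal of the employment term, defined by reference to §1, so §3 cannot stand once §1 is removed. §4 operates only by reference to §1, so it falls with §1. §5 operates only by reference to §1, so it falls with §1. §7 has no operative effect of its own apart from §3 and is therefore inoperative. §8 has no operative effect of its own apart from §3 and is therefore inoperative. §6 declares §1 and §3 mutually dependent; since one of them has fallen, all of them are of no effect. The remainder continues in force under §6. Only §6 remains in effect.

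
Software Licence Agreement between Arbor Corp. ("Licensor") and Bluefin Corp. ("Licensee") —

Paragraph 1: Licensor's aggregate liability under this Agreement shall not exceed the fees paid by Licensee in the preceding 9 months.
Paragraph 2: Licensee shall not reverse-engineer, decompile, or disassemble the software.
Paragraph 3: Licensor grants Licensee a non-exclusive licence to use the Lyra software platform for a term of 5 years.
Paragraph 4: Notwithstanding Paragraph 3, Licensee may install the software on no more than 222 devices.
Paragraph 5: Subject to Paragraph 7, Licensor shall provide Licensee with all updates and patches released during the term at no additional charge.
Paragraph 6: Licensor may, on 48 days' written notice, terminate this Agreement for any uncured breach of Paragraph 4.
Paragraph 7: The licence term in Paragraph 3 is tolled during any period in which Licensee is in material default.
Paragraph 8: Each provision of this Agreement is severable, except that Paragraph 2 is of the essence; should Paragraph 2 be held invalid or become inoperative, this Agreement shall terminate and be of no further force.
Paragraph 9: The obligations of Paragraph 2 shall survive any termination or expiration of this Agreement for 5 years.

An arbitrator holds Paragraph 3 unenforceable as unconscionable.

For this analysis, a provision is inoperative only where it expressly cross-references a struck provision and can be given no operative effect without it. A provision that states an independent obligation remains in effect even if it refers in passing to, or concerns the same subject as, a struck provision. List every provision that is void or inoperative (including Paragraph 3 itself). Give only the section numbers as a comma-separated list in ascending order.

Paragraph 3 is struck. Paragraph 7 does nothing except set the tolling of the licence term by reference to Paragraph 3; with Paragraph 3 gone it has no independent effect and is inoperative. Paragraph 4 mentions Paragraph 3 but its own obligation stands independently of Paragraph 3, so Paragraph 4 is not affected. Although Paragraph 5 refers to Paragraph 7, its operative terms do not depend on Paragraph 7, so it remains in effect. Paragraph 8 makes Paragraph 2 an essential term, but Paragraph 2 is unaffected, so the severability proviso in Paragraph 8 preserves the remaining provisions. Paragraph 1, Paragraph 2, Paragraph 4, Paragraph 5, Paragraph 6, Paragraph 8, and Paragraph 9 remain in effect.

3, 7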